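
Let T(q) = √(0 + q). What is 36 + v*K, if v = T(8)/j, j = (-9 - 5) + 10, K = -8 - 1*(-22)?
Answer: 36 - 7*√2 ≈ 26.100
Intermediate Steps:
K = 14 (K = -8 + 22 = 14)
T(q) = √q
j = -4 (j = -14 + 10 = -4)
v = -√2/2 (v = √8/(-4) = (2*√2)*(-¼) = -√2/2 ≈ -0.70711)
36 + v*K = 36 - √2/2*14 = 36 - 7*√2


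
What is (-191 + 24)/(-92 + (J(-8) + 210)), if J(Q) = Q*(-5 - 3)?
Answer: -167/182 ≈ -0.91758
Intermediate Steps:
J(Q) = -8*Q (J(Q) = Q*(-8) = -8*Q)
(-191 + 24)/(-92 + (J(-8) + 210)) = (-191 + 24)/(-92 + (-8*(-8) + 210)) = -167/(-92 + (64 + 210)) = -167/(-92 + 274) = -167/182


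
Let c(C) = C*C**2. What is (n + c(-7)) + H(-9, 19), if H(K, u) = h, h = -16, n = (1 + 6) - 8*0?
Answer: -352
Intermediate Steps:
n = 7 (n = 7 + 0 = 7)
H(K, u) = -16
c(C) = C**3
(n + c(-7)) + H(-9, 19) = (7 + (-7)**3) - 16 = (7 - 343) - 16 = -336 - 16 = -352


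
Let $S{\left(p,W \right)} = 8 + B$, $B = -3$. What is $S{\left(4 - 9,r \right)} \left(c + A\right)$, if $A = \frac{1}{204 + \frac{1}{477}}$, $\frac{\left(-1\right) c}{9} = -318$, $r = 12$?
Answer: $\frac{1392494175}{97309} \approx 14310.0$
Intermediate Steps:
$c = 2862$ ($c = \left(-9\right) \left(-318\right) = 2862$)
$S{\left(p,W \right)} = 5$ ($S{\left(p,W \right)} = 8 - 3 = 5$)
$A = \frac{477}{97309}$ ($A = \frac{1}{204 + \frac{1}{477}} = \frac{1}{\frac{97309}{477}} = \frac{477}{97309} \approx 0.0049019$)
$S{\left(4 - 9,r \right)} \left(c + A\right) = 5 \left(2862 + \frac{477}{97309}\right) = 5 \cdot \frac{278498835}{97309} = \frac{1392494175}{97309}$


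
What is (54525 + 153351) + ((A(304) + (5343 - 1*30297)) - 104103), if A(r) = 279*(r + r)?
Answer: 248451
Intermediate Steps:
A(r) = 558*r (A(r) = 279*(2*r) = 558*r)
(54525 + 153351) + ((A(304) + (5343 - 1*30297)) - 104103) = (54525 + 153351) + ((558*304 + (5343 - 1*30297)) - 104103) = 207876 + ((169632 + (5343 - 30297)) - 104103) = 207876 + ((169632 - 24954) - 104103) = 207876 + (144678 - 104103) = 207876 + 40575 = 248451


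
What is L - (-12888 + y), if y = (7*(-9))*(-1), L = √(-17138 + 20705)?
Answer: 12825 + √3567 ≈ 12885.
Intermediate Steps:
L = √3567 ≈ 59.724
y = 63 (y = -63*(-1) = 63)
L - (-12888 + y) = √3567 - (-12888 + 63) = √3567 - 1*(-12825) = √3567 + 12825 = 12825 + √3567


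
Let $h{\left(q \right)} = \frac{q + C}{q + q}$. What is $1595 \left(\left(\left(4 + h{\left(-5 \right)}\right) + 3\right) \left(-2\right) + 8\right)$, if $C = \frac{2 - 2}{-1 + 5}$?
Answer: $-11165$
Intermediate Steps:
$C = 0$ ($C = \frac{0}{4} = 0 \cdot \frac{1}{4} = 0$)
$h{\left(q \right)} = \frac{1}{2}$ ($h{\left(q \right)} = \frac{q + 0}{q + q} = \frac{q}{2 q} = q \frac{1}{2 q} = \frac{1}{2}$)
$1595 \left(\left(\left(4 + h{\left(-5 \right)}\right) + 3\right) \left(-2\right) + 8\right) = 1595 \left(\left(\left(4 + \frac{1}{2}\right) + 3\right) \left(-2\right) + 8\right) = 1595 \left(\left(\frac{9}{2} + 3\right) \left(-2\right) + 8\right) = 1595 \left(\frac{15}{2} \left(-2\right) + 8\right) = 1595 \left(-15 + 8\right) = 1595 \left(-7\right) = -11165$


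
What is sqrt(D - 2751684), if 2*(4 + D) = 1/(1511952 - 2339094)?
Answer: I*sqrt(1882605561094634403)/827142 ≈ 1658.8*I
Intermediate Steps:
D = -6617137/1654284 (D = -4 + 1/(2*(1511952 - 2339094)) = -4 + (1/2)/(-827142) = -4 + (1/2)*(-1/827142) = -4 - 1/1654284 = -6617137/1654284 ≈ -4.0000)
sqrt(D - 2751684) = sqrt(-6617137/1654284 - 2751684) = sqrt(-4552073431393/1654284) = I*sqrt(1882605561094634403)/827142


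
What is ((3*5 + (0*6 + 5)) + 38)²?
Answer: 3364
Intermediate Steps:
((3*5 + (0*6 + 5)) + 38)² = ((15 + (0 + 5)) + 38)² = ((15 + 5) + 38)² = (20 + 38)² = 58² = 3364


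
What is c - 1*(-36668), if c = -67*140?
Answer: 27288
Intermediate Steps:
c = -9380
c - 1*(-36668) = -9380 - 1*(-36668) = -9380 + 36668 = 27288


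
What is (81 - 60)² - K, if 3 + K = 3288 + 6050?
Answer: -8894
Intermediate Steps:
K = 9335 (K = -3 + (3288 + 6050) = -3 + 9338 = 9335)
(81 - 60)² - K = (81 - 60)² - 1*9335 = 21² - 9335 = 441 - 9335 = -8894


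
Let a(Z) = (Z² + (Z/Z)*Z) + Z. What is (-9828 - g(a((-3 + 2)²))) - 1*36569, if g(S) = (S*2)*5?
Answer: -46427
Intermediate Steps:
a(Z) = Z² + 2*Z (a(Z) = (Z² + 1*Z) + Z = (Z² + Z) + Z = (Z + Z²) + Z = Z² + 2*Z)
g(S) = 10*S (g(S) = (2*S)*5 = 10*S)
(-9828 - g(a((-3 + 2)²))) - 1*36569 = (-9828 - 10*(-3 + 2)²*(2 + (-3 + 2)²)) - 1*36569 = (-9828 - 10*(-1)²*(2 + (-1)²)) - 36569 = (-9828 - 10*1*(2 + 1)) - 36569 = (-9828 - 10*1*3) - 36569 = (-9828 - 10*3) - 36569 = (-9828 - 1*30) - 36569 = (-9828 - 30) - 36569 = -9858 - 36569 = -46427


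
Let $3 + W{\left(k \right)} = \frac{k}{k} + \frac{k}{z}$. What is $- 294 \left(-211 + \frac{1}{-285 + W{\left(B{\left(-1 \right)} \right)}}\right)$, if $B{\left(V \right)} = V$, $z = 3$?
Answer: $\frac{26737095}{431} \approx 62035.0$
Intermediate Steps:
$W{\left(k \right)} = -2 + \frac{k}{3}$ ($W{\left(k \right)} = -3 + \left(\frac{k}{k} + \frac{k}{3}\right) = -3 + \left(1 + k \frac{1}{3}\right) = -3 + \left(1 + \frac{k}{3}\right) = -2 + \frac{k}{3}$)
$- 294 \left(-211 + \frac{1}{-285 + W{\left(B{\left(-1 \right)} \right)}}\right) = - 294 \left(-211 + \frac{1}{-285 + \left(-2 + \frac{1}{3} \left(-1\right)\right)}\right) = - 294 \left(-211 + \frac{1}{-285 - \frac{7}{3}}\right) = - 294 \left(-211 + \frac{1}{- \frac{862}{3}}\right) = - 294 \left(-211 - \frac{3}{862}\right) = \left(-294\right) \left(- \frac{181885}{862}\right) = \frac{26737095}{431}$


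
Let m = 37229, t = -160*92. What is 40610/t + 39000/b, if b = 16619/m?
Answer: 2137174942241/24463168 ≈ 87363.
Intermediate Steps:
t = -14720
b = 16619/37229 ≈ 0.44640
40610/t + 39000/b = 40610/(-14720) + 39000/(16619/37229) = 40610*(-1/14720) + 39000*(37229/16619) = -4061/1472 + 1451931000/16619 = 2137174942241/24463168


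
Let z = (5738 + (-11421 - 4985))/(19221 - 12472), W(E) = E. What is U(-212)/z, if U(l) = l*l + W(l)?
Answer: -75474067/2667 ≈ -28299.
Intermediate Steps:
z = -10668/6749 (z = (5738 - 16406)/6749 = -10668*1/6749 = -10668/6749 ≈ -1.5807)
U(l) = l + l² (U(l) = l*l + l = l² + l = l + l²)
U(-212)/z = (-212*(1 - 212))/(-10668/6749) = -212*(-211)*(-6749/10668) = 44732*(-6749/10668) = -75474067/2667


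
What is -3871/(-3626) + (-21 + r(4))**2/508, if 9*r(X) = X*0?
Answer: 36383/18796 ≈ 1.9357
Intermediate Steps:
r(X) = 0 (r(X) = (X*0)/9 = (1/9)*0 = 0)
-3871/(-3626) + (-21 + r(4))**2/508 = -3871/(-3626) + (-21 + 0)**2/508 = -3871*(-1/3626) + (-21)**2*(1/508) = 79/74 + 441*(1/508) = 79/74 + 441/508 = 36383/18796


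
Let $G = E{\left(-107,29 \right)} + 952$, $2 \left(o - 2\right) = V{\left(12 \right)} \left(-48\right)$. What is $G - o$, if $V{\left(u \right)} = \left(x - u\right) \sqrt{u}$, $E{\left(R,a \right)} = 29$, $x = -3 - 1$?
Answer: $979 - 768 \sqrt{3} \approx -351.21$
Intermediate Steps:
$x = -4$ ($x = -3 - 1 = -4$)
$V{\left(u \right)} = \sqrt{u} \left(-4 - u\right)$ ($V{\left(u \right)} = \left(-4 - u\right) \sqrt{u} = \sqrt{u} \left(-4 - u\right)$)
$o = 2 + 768 \sqrt{3}$ ($o = 2 + \frac{\sqrt{12} \left(-4 - 12\right) \left(-48\right)}{2} = 2 + \frac{2 \sqrt{3} \left(-4 - 12\right) \left(-48\right)}{2} = 2 + \frac{2 \sqrt{3} \left(-16\right) \left(-48\right)}{2} = 2 + \frac{- 32 \sqrt{3} \left(-48\right)}{2} = 2 + \frac{1536 \sqrt{3}}{2} = 2 + 768 \sqrt{3} \approx 1332.2$)
$G = 981$ ($G = 29 + 952 = 981$)
$G - o = 981 - \left(2 + 768 \sqrt{3}\right) = 979 - 768 \sqrt{3}$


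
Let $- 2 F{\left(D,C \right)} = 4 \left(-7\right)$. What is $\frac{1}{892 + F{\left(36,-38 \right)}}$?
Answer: $\frac{1}{906} \approx 0.0011038$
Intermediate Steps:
$F{\left(D,C \right)} = 14$ ($F{\left(D,C \right)} = - \frac{4 \left(-7\right)}{2} = \left(- \frac{1}{2}\right) \left(-28\right) = 14$)
$\frac{1}{892 + F{\left(36,-38 \right)}} = \frac{1}{892 + 14} = \frac{1}{906}$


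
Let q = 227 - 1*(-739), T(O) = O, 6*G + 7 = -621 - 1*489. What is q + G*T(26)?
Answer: -11623/3 ≈ -3874.3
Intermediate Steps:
G = -1117/6 (G = -7/6 + (-621 - 1*489)/6 = -7/6 + (-621 - 489)/6 = -7/6 + (1/6)*(-1110) = -7/6 - 185 = -1117/6 ≈ -186.17)
q = 966 (q = 227 + 739 = 966)
q + G*T(26) = 966 - 1117/6*26 = 966 - 14521/3 = -11623/3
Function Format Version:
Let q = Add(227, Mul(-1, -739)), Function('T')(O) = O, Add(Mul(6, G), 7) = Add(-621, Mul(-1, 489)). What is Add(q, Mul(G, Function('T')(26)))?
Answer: Rational(-11623, 3) ≈ -3874.3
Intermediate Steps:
G = Rational(-1117, 6) (G = Add(Rational(-7, 6), Mul(Rational(1, 6), Add(-621, Mul(-1, 489)))) = Add(Rational(-7, 6), Mul(Rational(1, 6), Add(-621, -489))) = Add(Rational(-7, 6), Mul(Rational(1, 6), -1110)) = Add(Rational(-7, 6), -185) = Rational(-1117, 6) ≈ -186.17)
q = 966 (q = Add(227, 739) = 966)
Add(q, Mul(G, Function('T')(26))) = Add(966, Mul(Rational(-1117, 6), 26)) = Add(966, Rational(-14521, 3)) = Rational(-11623, 3)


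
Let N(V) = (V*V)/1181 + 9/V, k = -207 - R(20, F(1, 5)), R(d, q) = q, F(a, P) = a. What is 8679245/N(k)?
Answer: 2132039175760/8988283 ≈ 2.3720e+5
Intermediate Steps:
k = -208 (k = -207 - 1*1 = -207 - 1 = -208)
N(V) = 9/V + V²/1181 (N(V) = V²*(1/1181) + 9/V = V²/1181 + 9/V = 9/V + V²/1181)
8679245/N(k) = 8679245/(((1/1181)*(10629 + (-208)³)/(-208))) = 8679245/(((1/1181)*(-1/208)*(10629 - 8998912))) = 8679245/(((1/1181)*(-1/208)*(-8988283))) = 8679245/(8988283/245648) = 8679245*(245648/8988283) = 2132039175760/8988283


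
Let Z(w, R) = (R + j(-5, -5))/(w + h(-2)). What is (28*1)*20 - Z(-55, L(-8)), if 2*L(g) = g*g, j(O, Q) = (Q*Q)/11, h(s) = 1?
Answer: 333017/594 ≈ 560.63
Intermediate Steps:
j(O, Q) = Q²/11 (j(O, Q) = Q²*(1/11) = Q²/11)
L(g) = g²/2 (L(g) = (g*g)/2 = g²/2)
Z(w, R) = (25/11 + R)/(1 + w) (Z(w, R) = (R + (1/11)*(-5)²)/(w + 1) = (R + (1/11)*25)/(1 + w) = (R + 25/11)/(1 + w) = (25/11 + R)/(1 + w))
(28*1)*20 - Z(-55, L(-8)) = (28*1)*20 - (25/11 + (½)*(-8)²)/(1 - 55) = 28*20 - (25/11 + (½)*64)/(-54) = 560 - (-1)*(25/11 + 32)/54 = 560 - (-1)*377/(54*11) = 560 - 1*(-377/594) = 560 + 377/594 = 333017/594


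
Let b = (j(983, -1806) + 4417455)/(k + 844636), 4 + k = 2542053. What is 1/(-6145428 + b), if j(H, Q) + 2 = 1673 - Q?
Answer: -1128895/6937541468416 ≈ -1.6272e-7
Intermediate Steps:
j(H, Q) = 1671 - Q (j(H, Q) = -2 + (1673 - Q) = 1671 - Q)
k = 2542049 (k = -4 + 2542053 = 2542049)
b = 1473644/1128895 (b = ((1671 - 1*(-1806)) + 4417455)/(2542049 + 844636) = ((1671 + 1806) + 4417455)/3386685 = (3477 + 4417455)*(1/3386685) = 4420932*(1/3386685) = 1473644/1128895 ≈ 1.3054)
1/(-6145428 + b) = 1/(-6145428 + 1473644/1128895) = 1/(-6937541468416/1128895) = -1128895/6937541468416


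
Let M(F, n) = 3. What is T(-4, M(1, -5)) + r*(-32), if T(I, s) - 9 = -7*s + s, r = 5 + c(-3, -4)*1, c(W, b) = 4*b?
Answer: 343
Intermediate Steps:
r = -11 (r = 5 + (4*(-4))*1 = 5 - 16*1 = 5 - 16 = -11)
T(I, s) = 9 - 6*s (T(I, s) = 9 + (-7*s + s) = 9 - 6*s)
T(-4, M(1, -5)) + r*(-32) = (9 - 6*3) - 11*(-32) = (9 - 18) + 352 = -9 + 352 = 343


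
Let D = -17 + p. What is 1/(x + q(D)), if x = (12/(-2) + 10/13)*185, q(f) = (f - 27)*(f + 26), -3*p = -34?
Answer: -117/190934 ≈ -0.00061278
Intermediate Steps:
p = 34/3 (p = -⅓*(-34) = 34/3 ≈ 11.333)
D = -17/3 (D = -17 + 34/3 = -17/3 ≈ -5.6667)
q(f) = (-27 + f)*(26 + f)
x = -12580/13 (x = (12*(-½) + 10*(1/13))*185 = (-6 + 10/13)*185 = -68/13*185 = -12580/13 ≈ -967.69)
1/(x + q(D)) = 1/(-12580/13 + (-702 + (-17/3)² - 1*(-17/3))) = 1/(-12580/13 + (-702 + 289/9 + 17/3)) = 1/(-12580/13 - 5978/9) = 1/(-190934/117) = -117/190934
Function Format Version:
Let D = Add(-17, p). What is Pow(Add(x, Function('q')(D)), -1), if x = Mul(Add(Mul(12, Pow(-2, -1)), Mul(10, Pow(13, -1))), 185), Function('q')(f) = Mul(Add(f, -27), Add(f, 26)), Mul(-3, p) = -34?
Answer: Rational(-117, 190934) ≈ -0.00061278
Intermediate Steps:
p = Rational(34, 3) (p = Mul(Rational(-1, 3), -34) = Rational(34, 3) ≈ 11.333)
D = Rational(-17, 3) (D = Add(-17, Rational(34, 3)) = Rational(-17, 3) ≈ -5.6667)
Function('q')(f) = Mul(Add(-27, f), Add(26, f))
x = Rational(-12580, 13) (x = Mul(Add(Mul(12, Rational(-1, 2)), Mul(10, Rational(1, 13))), 185) = Mul(Add(-6, Rational(10, 13)), 185) = Mul(Rational(-68, 13), 185) = Rational(-12580, 13) ≈ -967.69)
Pow(Add(x, Function('q')(D)), -1) = Pow(Add(Rational(-12580, 13), Add(-702, Pow(Rational(-17, 3), 2), Mul(-1, Rational(-17, 3)))), -1) = Pow(Add(Rational(-12580, 13), Add(-702, Rational(289, 9), Rational(17, 3))), -1) = Pow(Add(Rational(-12580, 13), Rational(-5978, 9)), -1) = Pow(Rational(-190934, 117), -1) = Rational(-117, 190934)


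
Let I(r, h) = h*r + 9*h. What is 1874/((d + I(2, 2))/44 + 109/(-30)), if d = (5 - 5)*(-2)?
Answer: -28110/47 ≈ -598.08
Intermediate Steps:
d = 0 (d = 0*(-2) = 0)
I(r, h) = 9*h + h*r
1874/((d + I(2, 2))/44 + 109/(-30)) = 1874/((0 + 2*(9 + 2))/44 + 109/(-30)) = 1874/((0 + 2*11)*(1/44) + 109*(-1/30)) = 1874/((0 + 22)*(1/44) - 109/30) = 1874/(22*(1/44) - 109/30) = 1874/(½ - 109/30) = 1874/(-47/15) = 1874*(-15/47) = -28110/47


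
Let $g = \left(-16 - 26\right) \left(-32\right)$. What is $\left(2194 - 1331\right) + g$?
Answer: $2207$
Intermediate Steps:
$g = 1344$ ($g = \left(-42\right) \left(-32\right) = 1344$)
$\left(2194 - 1331\right) + g = \left(2194 - 1331\right) + 1344 = 863 + 1344 = 2207$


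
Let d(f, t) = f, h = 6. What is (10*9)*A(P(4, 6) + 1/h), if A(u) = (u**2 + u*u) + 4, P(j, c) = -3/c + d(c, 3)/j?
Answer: 605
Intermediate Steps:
P(j, c) = -3/c + c/j
A(u) = 4 + 2*u**2 (A(u) = (u**2 + u**2) + 4 = 2*u**2 + 4 = 4 + 2*u**2)
(10*9)*A(P(4, 6) + 1/h) = (10*9)*(4 + 2*((-3/6 + 6/4) + 1/6)**2) = 90*(4 + 2*((-3*1/6 + 6*(1/4)) + 1/6)**2) = 90*(4 + 2*((-1/2 + 3/2) + 1/6)**2) = 90*(4 + 2*(1 + 1/6)**2) = 90*(4 + 2*(7/6)**2) = 90*(4 + 2*(49/36)) = 90*(4 + 49/18) = 90*(121/18) = 605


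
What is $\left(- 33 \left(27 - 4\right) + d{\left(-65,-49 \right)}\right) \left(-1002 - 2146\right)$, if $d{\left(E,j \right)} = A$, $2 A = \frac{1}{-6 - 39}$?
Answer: $\frac{107521514}{45} \approx 2.3894 \cdot 10^{6}$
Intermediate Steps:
$A = - \frac{1}{90}$ ($A = \frac{1}{2 \left(-6 - 39\right)} = \frac{1}{2 \left(-45\right)} = \frac{1}{2} \left(- \frac{1}{45}\right) = - \frac{1}{90} \approx -0.011111$)
$d{\left(E,j \right)} = - \frac{1}{90}$
$\left(- 33 \left(27 - 4\right) + d{\left(-65,-49 \right)}\right) \left(-1002 - 2146\right) = \left(- 33 \left(27 - 4\right) - \frac{1}{90}\right) \left(-1002 - 2146\right) = \left(\left(-33\right) 23 - \frac{1}{90}\right) \left(-3148\right) = \left(-759 - \frac{1}{90}\right) \left(-3148\right) = \left(- \frac{68311}{90}\right) \left(-3148\right) = \frac{107521514}{45}$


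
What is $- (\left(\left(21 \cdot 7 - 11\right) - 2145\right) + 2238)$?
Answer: $-229$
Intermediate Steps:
$- (\left(\left(21 \cdot 7 - 11\right) - 2145\right) + 2238) = - (\left(\left(147 - 11\right) - 2145\right) + 2238) = - (\left(136 - 2145\right) + 2238) = - (-2009 + 2238) = \left(-1\right) 229 = -229$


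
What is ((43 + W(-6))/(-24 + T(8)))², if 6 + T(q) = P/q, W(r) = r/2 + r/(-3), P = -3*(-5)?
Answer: 12544/5625 ≈ 2.2300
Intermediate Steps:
P = 15
W(r) = r/6 (W(r) = r*(½) + r*(-⅓) = r/2 - r/3 = r/6)
T(q) = -6 + 15/q
((43 + W(-6))/(-24 + T(8)))² = ((43 + (⅙)*(-6))/(-24 + (-6 + 15/8)))² = ((43 - 1)/(-24 + (-6 + 15*(⅛))))² = (42/(-24 + (-6 + 15/8)))² = (42/(-24 - 33/8))² = (42/(-225/8))² = (42*(-8/225))² = (-112/75)² = 12544/5625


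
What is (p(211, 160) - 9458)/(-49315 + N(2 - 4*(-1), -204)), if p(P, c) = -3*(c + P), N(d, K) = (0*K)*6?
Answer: 10571/49315 ≈ 0.21436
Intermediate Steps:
N(d, K) = 0 (N(d, K) = 0*6 = 0)
p(P, c) = -3*P - 3*c (p(P, c) = -3*(P + c) = -3*P - 3*c)
(p(211, 160) - 9458)/(-49315 + N(2 - 4*(-1), -204)) = ((-3*211 - 3*160) - 9458)/(-49315 + 0) = ((-633 - 480) - 9458)/(-49315) = (-1113 - 9458)*(-1/49315) = -10571*(-1/49315) = 10571/49315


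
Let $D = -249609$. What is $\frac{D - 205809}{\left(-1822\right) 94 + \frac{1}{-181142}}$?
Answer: $\frac{27498442452}{10341276019} \approx 2.6591$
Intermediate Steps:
$\frac{D - 205809}{\left(-1822\right) 94 + \frac{1}{-181142}} = \frac{-249609 - 205809}{\left(-1822\right) 94 + \frac{1}{-181142}} = - \frac{455418}{-171268 - \frac{1}{181142}} = - \frac{455418}{- \frac{31023828057}{181142}} = \left(-455418\right) \left(- \frac{181142}{31023828057}\right) = \frac{27498442452}{10341276019}$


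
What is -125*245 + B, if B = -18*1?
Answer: -30643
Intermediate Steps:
B = -18
-125*245 + B = -125*245 - 18 = -30625 - 18 = -30643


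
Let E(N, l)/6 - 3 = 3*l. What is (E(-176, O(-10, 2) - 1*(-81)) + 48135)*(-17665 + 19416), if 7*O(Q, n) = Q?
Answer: 607766847/7 ≈ 8.6824e+7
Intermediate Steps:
O(Q, n) = Q/7
E(N, l) = 18 + 18*l (E(N, l) = 18 + 6*(3*l) = 18 + 18*l)
(E(-176, O(-10, 2) - 1*(-81)) + 48135)*(-17665 + 19416) = ((18 + 18*((⅐)*(-10) - 1*(-81))) + 48135)*(-17665 + 19416) = ((18 + 18*(-10/7 + 81)) + 48135)*1751 = ((18 + 18*(557/7)) + 48135)*1751 = ((18 + 10026/7) + 48135)*1751 = (10152/7 + 48135)*1751 = (347097/7)*1751 = 607766847/7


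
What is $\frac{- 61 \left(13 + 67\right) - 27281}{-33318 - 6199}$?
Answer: $\frac{32161}{39517} \approx 0.81385$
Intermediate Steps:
$\frac{- 61 \left(13 + 67\right) - 27281}{-33318 - 6199} = \frac{\left(-61\right) 80 - 27281}{-39517} = \left(-4880 - 27281\right) \left(- \frac{1}{39517}\right) = \left(-32161\right) \left(- \frac{1}{39517}\right) = \frac{32161}{39517}$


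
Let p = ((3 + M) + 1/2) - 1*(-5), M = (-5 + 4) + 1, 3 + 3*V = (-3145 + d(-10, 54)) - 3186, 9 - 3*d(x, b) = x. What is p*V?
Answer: -322711/18 ≈ -17928.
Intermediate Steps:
d(x, b) = 3 - x/3
V = -18983/9 (V = -1 + ((-3145 + (3 - ⅓*(-10))) - 3186)/3 = -1 + ((-3145 + (3 + 10/3)) - 3186)/3 = -1 + ((-3145 + 19/3) - 3186)/3 = -1 + (-9416/3 - 3186)/3 = -1 + (⅓)*(-18974/3) = -1 - 18974/9 = -18983/9 ≈ -2109.2)
M = 0 (M = -1 + 1 = 0)
p = 17/2 (p = ((3 + 0) + 1/2) - 1*(-5) = (3 + ½) + 5 = 7/2 + 5 = 17/2 ≈ 8.5000)
p*V = (17/2)*(-18983/9) = -322711/18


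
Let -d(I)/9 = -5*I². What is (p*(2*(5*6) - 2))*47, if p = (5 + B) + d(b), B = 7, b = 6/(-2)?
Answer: 1136742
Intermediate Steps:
b = -3 (b = 6*(-½) = -3)
d(I) = 45*I² (d(I) = -(-45)*I² = 45*I²)
p = 417 (p = (5 + 7) + 45*(-3)² = 12 + 45*9 = 12 + 405 = 417)
(p*(2*(5*6) - 2))*47 = (417*(2*(5*6) - 2))*47 = (417*(2*30 - 2))*47 = (417*(60 - 2))*47 = (417*58)*47 = 24186*47 = 1136742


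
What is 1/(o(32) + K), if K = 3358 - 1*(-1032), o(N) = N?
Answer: 1/4422 ≈ 0.00022614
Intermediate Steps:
K = 4390 (K = 3358 + 1032 = 4390)
1/(o(32) + K) = 1/(32 + 4390) = 1/4422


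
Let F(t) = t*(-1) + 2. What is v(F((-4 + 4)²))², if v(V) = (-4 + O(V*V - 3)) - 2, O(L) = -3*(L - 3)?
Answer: 0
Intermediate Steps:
O(L) = 9 - 3*L (O(L) = -3*(-3 + L) = 9 - 3*L)
F(t) = 2 - t (F(t) = -t + 2 = 2 - t)
v(V) = 12 - 3*V² (v(V) = (-4 + (9 - 3*(V*V - 3))) - 2 = (-4 + (9 - 3*(V² - 3))) - 2 = (-4 + (9 - 3*(-3 + V²))) - 2 = (-4 + (9 + (9 - 3*V²))) - 2 = (-4 + (18 - 3*V²)) - 2 = (14 - 3*V²) - 2 = 12 - 3*V²)
v(F((-4 + 4)²))² = (12 - 3*(2 - (-4 + 4)²)²)² = (12 - 3*(2 - 1*0²)²)² = (12 - 3*(2 - 1*0)²)² = (12 - 3*(2 + 0)²)² = (12 - 3*2²)² = (12 - 3*4)² = (12 - 12)² = 0² = 0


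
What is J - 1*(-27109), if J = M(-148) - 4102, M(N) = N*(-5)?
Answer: 23747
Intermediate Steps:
M(N) = -5*N
J = -3362 (J = -5*(-148) - 4102 = 740 - 4102 = -3362)
J - 1*(-27109) = -3362 - 1*(-27109) = -3362 + 27109 = 23747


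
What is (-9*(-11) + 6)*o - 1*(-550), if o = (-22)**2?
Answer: 51370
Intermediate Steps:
o = 484
(-9*(-11) + 6)*o - 1*(-550) = (-9*(-11) + 6)*484 - 1*(-550) = (99 + 6)*484 + 550 = 105*484 + 550 = 50820 + 550 = 51370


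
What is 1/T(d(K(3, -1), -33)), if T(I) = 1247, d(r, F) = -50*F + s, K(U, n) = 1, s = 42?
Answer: 1/1247 ≈ 0.00080192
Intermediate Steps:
d(r, F) = 42 - 50*F (d(r, F) = -50*F + 42 = 42 - 50*F)
1/T(d(K(3, -1), -33)) = 1/1247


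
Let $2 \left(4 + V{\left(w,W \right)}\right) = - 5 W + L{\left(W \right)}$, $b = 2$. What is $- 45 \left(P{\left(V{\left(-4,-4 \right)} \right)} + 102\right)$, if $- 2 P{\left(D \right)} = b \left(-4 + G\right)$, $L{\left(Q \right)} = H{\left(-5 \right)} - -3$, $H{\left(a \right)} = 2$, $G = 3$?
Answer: $-4635$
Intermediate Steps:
$L{\left(Q \right)} = 5$ ($L{\left(Q \right)} = 2 - -3 = 2 + 3 = 5$)
$V{\left(w,W \right)} = - \frac{3}{2} - \frac{5 W}{2}$ ($V{\left(w,W \right)} = -4 + \frac{- 5 W + 5}{2} = -4 + \frac{5 - 5 W}{2} = -4 - \left(- \frac{5}{2} + \frac{5 W}{2}\right) = - \frac{3}{2} - \frac{5 W}{2}$)
$P{\left(D \right)} = 1$ ($P{\left(D \right)} = - \frac{2 \left(-4 + 3\right)}{2} = - \frac{2 \left(-1\right)}{2} = \left(- \frac{1}{2}\right) \left(-2\right) = 1$)
$- 45 \left(P{\left(V{\left(-4,-4 \right)} \right)} + 102\right) = - 45 \left(1 + 102\right) = \left(-45\right) 103 = -4635$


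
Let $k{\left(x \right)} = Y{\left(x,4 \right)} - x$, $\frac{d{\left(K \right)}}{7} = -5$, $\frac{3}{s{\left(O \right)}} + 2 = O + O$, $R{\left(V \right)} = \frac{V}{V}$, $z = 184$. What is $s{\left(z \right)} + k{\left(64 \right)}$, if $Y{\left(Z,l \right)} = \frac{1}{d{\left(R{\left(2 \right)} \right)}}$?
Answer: $- \frac{273367}{4270} \approx -64.02$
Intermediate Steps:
$R{\left(V \right)} = 1$
$s{\left(O \right)} = \frac{3}{-2 + 2 O}$ ($s{\left(O \right)} = \frac{3}{-2 + \left(O + O\right)} = \frac{3}{-2 + 2 O}$)
$d{\left(K \right)} = -35$ ($d{\left(K \right)} = 7 \left(-5\right) = -35$)
$Y{\left(Z,l \right)} = - \frac{1}{35}$ ($Y{\left(Z,l \right)} = \frac{1}{-35} = - \frac{1}{35}$)
$k{\left(x \right)} = - \frac{1}{35} - x$
$s{\left(z \right)} + k{\left(64 \right)} = \frac{3}{2 \left(-1 + 184\right)} - \frac{2241}{35} = \frac{3}{2 \cdot 183} - \frac{2241}{35} = \frac{3}{2} \cdot \frac{1}{183} - \frac{2241}{35} = \frac{1}{122} - \frac{2241}{35} = - \frac{273367}{4270}$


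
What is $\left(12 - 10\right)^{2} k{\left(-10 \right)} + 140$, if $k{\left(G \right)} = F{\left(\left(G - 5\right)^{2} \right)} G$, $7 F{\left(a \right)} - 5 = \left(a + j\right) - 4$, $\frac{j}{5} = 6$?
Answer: $- \frac{9260}{7} \approx -1322.9$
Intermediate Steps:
$j = 30$ ($j = 5 \cdot 6 = 30$)
$F{\left(a \right)} = \frac{31}{7} + \frac{a}{7}$ ($F{\left(a \right)} = \frac{5}{7} + \frac{\left(a + 30\right) - 4}{7} = \frac{5}{7} + \frac{\left(30 + a\right) - 4}{7} = \frac{5}{7} + \frac{26 + a}{7} = \frac{5}{7} + \left(\frac{26}{7} + \frac{a}{7}\right) = \frac{31}{7} + \frac{a}{7}$)
$k{\left(G \right)} = G \left(\frac{31}{7} + \frac{\left(-5 + G\right)^{2}}{7}\right)$ ($k{\left(G \right)} = \left(\frac{31}{7} + \frac{\left(G - 5\right)^{2}}{7}\right) G = \left(\frac{31}{7} + \frac{\left(-5 + G\right)^{2}}{7}\right) G = G \left(\frac{31}{7} + \frac{\left(-5 + G\right)^{2}}{7}\right)$)
$\left(12 - 10\right)^{2} k{\left(-10 \right)} + 140 = \left(12 - 10\right)^{2} \cdot \frac{1}{7} \left(-10\right) \left(31 + \left(-5 - 10\right)^{2}\right) + 140 = 2^{2} \cdot \frac{1}{7} \left(-10\right) \left(31 + \left(-15\right)^{2}\right) + 140 = 4 \cdot \frac{1}{7} \left(-10\right) \left(31 + 225\right) + 140 = 4 \cdot \frac{1}{7} \left(-10\right) 256 + 140 = 4 \left(- \frac{2560}{7}\right) + 140 = - \frac{10240}{7} + 140 = - \frac{9260}{7}$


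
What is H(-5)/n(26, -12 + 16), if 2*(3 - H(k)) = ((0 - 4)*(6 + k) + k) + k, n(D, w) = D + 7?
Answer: 10/33 ≈ 0.30303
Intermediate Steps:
n(D, w) = 7 + D
H(k) = 15 + k (H(k) = 3 - (((0 - 4)*(6 + k) + k) + k)/2 = 3 - ((-4*(6 + k) + k) + k)/2 = 3 - (((-24 - 4*k) + k) + k)/2 = 3 - ((-24 - 3*k) + k)/2 = 3 - (-24 - 2*k)/2 = 3 + (12 + k) = 15 + k)
H(-5)/n(26, -12 + 16) = (15 - 5)/(7 + 26) = 10/33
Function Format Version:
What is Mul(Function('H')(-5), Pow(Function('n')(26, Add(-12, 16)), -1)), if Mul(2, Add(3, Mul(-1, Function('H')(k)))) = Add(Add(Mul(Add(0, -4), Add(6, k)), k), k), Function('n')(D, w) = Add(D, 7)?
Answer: Rational(10, 33) ≈ 0.30303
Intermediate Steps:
Function('n')(D, w) = Add(7, D)
Function('H')(k) = Add(15, k) (Function('H')(k) = Add(3, Mul(Rational(-1, 2), Add(Add(Mul(Add(0, -4), Add(6, k)), k), k))) = Add(3, Mul(Rational(-1, 2), Add(Add(Mul(-4, Add(6, k)), k), k))) = Add(3, Mul(Rational(-1, 2), Add(Add(Add(-24, Mul(-4, k)), k), k))) = Add(3, Mul(Rational(-1, 2), Add(Add(-24, Mul(-3, k)), k))) = Add(3, Mul(Rational(-1, 2), Add(-24, Mul(-2, k)))) = Add(3, Add(12, k)) = Add(15, k))
Mul(Function('H')(-5), Pow(Function('n')(26, Add(-12, 16)), -1)) = Mul(Add(15, -5), Pow(Add(7, 26), -1)) = Mul(10, Pow(33, -1)) = Mul(10, Rational(1, 33)) = Rational(10, 33)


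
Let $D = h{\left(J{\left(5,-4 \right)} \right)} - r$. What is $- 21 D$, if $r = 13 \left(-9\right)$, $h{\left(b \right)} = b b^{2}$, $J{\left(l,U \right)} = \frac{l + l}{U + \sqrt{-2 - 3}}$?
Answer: $\frac{21 \left(- 5031 \sqrt{5} + 532 i\right)}{4 i + 43 \sqrt{5}} \approx -2447.9 + 218.03 i$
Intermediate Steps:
$J{\left(l,U \right)} = \frac{2 l}{U + i \sqrt{5}}$ ($J{\left(l,U \right)} = \frac{2 l}{U + \sqrt{-5}} = \frac{2 l}{U + i \sqrt{5}}$)
$h{\left(b \right)} = b^{3}$
$r = -117$
$D = 117 + \frac{1000}{\left(-4 + i \sqrt{5}\right)^{3}}$ ($D = \left(2 \cdot 5 \frac{1}{-4 + i \sqrt{5}}\right)^{3} - -117 = \left(\frac{10}{-4 + i \sqrt{5}}\right)^{3} + 117 = \frac{1000}{\left(-4 + i \sqrt{5}\right)^{3}} + 117 = 117 + \frac{1000}{\left(-4 + i \sqrt{5}\right)^{3}} \approx 116.57 - 10.382 i$)
$- 21 D = - 21 \frac{- 532 i + 5031 \sqrt{5}}{4 i + 43 \sqrt{5}} = - \frac{21 \left(- 532 i + 5031 \sqrt{5}\right)}{4 i + 43 \sqrt{5}}$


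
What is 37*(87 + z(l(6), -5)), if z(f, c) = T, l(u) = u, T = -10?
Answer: 2849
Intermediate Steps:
z(f, c) = -10
37*(87 + z(l(6), -5)) = 37*(87 - 10) = 37*77 = 2849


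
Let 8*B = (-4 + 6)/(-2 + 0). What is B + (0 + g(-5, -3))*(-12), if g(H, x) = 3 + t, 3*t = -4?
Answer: -161/8 ≈ -20.125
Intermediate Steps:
t = -4/3 (t = (1/3)*(-4) = -4/3 ≈ -1.3333)
B = -1/8 (B = ((-4 + 6)/(-2 + 0))/8 = (2/(-2))/8 = (2*(-1/2))/8 = (1/8)*(-1) = -1/8 ≈ -0.12500)
g(H, x) = 5/3 (g(H, x) = 3 - 4/3 = 5/3)
B + (0 + g(-5, -3))*(-12) = -1/8 + (0 + 5/3)*(-12) = -1/8 + (5/3)*(-12) = -1/8 - 20 = -161/8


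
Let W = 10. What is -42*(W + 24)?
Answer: -1428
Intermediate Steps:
-42*(W + 24) = -42*(10 + 24) = -42*34 = -1428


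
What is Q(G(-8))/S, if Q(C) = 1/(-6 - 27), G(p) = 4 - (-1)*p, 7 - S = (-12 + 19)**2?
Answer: 1/1386 ≈ 0.00072150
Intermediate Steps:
S = -42 (S = 7 - (-12 + 19)**2 = 7 - 1*7**2 = 7 - 1*49 = 7 - 49 = -42)
G(p) = 4 + p
Q(C) = -1/33 (Q(C) = 1/(-33) = -1/33)
Q(G(-8))/S = -1/33/(-42) = -1/33*(-1/42) = 1/1386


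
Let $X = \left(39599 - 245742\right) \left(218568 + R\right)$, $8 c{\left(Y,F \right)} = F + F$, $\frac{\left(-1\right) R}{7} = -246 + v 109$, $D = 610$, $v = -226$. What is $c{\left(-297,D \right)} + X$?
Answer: $- \frac{161916255903}{2} \approx -8.0958 \cdot 10^{10}$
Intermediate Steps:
$R = 174160$ ($R = - 7 \left(-246 - 24634\right) = \left(-7\right) \left(-24880\right) = 174160$)
$c{\left(Y,F \right)} = \frac{F}{4}$ ($c{\left(Y,F \right)} = \frac{F + F}{8} = \frac{2 F}{8} = \frac{F}{4}$)
$X = -80958128104$ ($X = \left(39599 - 245742\right) \left(218568 + 174160\right) = \left(-206143\right) 392728 = -80958128104$)
$c{\left(-297,D \right)} + X = \frac{1}{4} \cdot 610 - 80958128104 = \frac{305}{2} - 80958128104 = - \frac{161916255903}{2}$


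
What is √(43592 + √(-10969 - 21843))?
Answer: √(43592 + 2*I*√8203) ≈ 208.79 + 0.4338*I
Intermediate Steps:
√(43592 + √(-10969 - 21843)) = √(43592 + √(-32812)) = √(43592 + 2*I*√8203)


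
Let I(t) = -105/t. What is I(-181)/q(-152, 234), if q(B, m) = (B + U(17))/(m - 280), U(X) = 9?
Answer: 4830/25883 ≈ 0.18661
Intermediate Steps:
q(B, m) = (9 + B)/(-280 + m) (q(B, m) = (B + 9)/(m - 280) = (9 + B)/(-280 + m))
I(-181)/q(-152, 234) = (-105/(-181))/(((9 - 152)/(-280 + 234))) = (-105*(-1/181))/((-143/(-46))) = 105/(181*((-1/46*(-143)))) = 105/(181*(143/46)) = (105/181)*(46/143) = 4830/25883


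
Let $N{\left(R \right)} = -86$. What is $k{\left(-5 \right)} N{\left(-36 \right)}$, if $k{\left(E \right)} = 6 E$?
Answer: $2580$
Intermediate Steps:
$k{\left(-5 \right)} N{\left(-36 \right)} = 6 \left(-5\right) \left(-86\right) = \left(-30\right) \left(-86\right) = 2580$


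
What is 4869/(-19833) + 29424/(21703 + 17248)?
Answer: 11936781/23409551 ≈ 0.50991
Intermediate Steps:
4869/(-19833) + 29424/(21703 + 17248) = 4869*(-1/19833) + 29424/38951 = -1623/6611 + 29424*(1/38951) = -1623/6611 + 29424/38951 = 11936781/23409551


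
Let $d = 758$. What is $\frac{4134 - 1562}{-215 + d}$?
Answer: $\frac{2572}{543} \approx 4.7366$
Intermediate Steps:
$\frac{4134 - 1562}{-215 + d} = \frac{4134 - 1562}{-215 + 758} = \frac{2572}{543}$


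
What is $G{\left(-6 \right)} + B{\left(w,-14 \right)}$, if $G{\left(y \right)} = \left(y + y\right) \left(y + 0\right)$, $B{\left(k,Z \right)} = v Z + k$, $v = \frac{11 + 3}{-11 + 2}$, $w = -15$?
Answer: $\frac{709}{9} \approx 78.778$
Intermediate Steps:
$v = - \frac{14}{9}$ ($v = \frac{14}{-9} = 14 \left(- \frac{1}{9}\right) = - \frac{14}{9} \approx -1.5556$)
$B{\left(k,Z \right)} = k - \frac{14 Z}{9}$ ($B{\left(k,Z \right)} = - \frac{14 Z}{9} + k = k - \frac{14 Z}{9}$)
$G{\left(y \right)} = 2 y^{2}$ ($G{\left(y \right)} = 2 y y = 2 y^{2}$)
$G{\left(-6 \right)} + B{\left(w,-14 \right)} = 2 \left(-6\right)^{2} - - \frac{61}{9} = 2 \cdot 36 + \left(-15 + \frac{196}{9}\right) = 72 + \frac{61}{9} = \frac{709}{9}$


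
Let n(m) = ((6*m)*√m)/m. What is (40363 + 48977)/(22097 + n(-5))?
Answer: 1974145980/488277589 - 536040*I*√5/488277589 ≈ 4.0431 - 0.0024548*I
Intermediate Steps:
n(m) = 6*√m (n(m) = (6*m^(3/2))/m = 6*√m)
(40363 + 48977)/(22097 + n(-5)) = (40363 + 48977)/(22097 + 6*√(-5)) = 89340/(22097 + 6*(I*√5)) = 89340/(22097 + 6*I*√5)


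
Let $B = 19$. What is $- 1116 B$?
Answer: $-21204$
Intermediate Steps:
$- 1116 B = \left(-1116\right) 19 = -21204$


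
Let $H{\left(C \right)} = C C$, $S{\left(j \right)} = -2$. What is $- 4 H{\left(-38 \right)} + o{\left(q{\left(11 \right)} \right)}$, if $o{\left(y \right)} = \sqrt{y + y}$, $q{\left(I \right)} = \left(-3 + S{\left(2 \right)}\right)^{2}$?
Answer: $-5776 + 5 \sqrt{2} \approx -5768.9$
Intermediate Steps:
$H{\left(C \right)} = C^{2}$
$q{\left(I \right)} = 25$ ($q{\left(I \right)} = \left(-3 - 2\right)^{2} = \left(-5\right)^{2} = 25$)
$o{\left(y \right)} = \sqrt{2} \sqrt{y}$ ($o{\left(y \right)} = \sqrt{2 y} = \sqrt{2} \sqrt{y}$)
$- 4 H{\left(-38 \right)} + o{\left(q{\left(11 \right)} \right)} = - 4 \left(-38\right)^{2} + \sqrt{2} \sqrt{25} = \left(-4\right) 1444 + \sqrt{2} \cdot 5 = -5776 + 5 \sqrt{2}$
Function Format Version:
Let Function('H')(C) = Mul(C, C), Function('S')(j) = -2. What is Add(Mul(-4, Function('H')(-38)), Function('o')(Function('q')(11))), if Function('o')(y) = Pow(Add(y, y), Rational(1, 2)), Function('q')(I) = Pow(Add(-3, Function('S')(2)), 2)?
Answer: Add(-5776, Mul(5, Pow(2, Rational(1, 2)))) ≈ -5768.9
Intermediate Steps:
Function('H')(C) = Pow(C, 2)
Function('q')(I) = 25 (Function('q')(I) = Pow(Add(-3, -2), 2) = Pow(-5, 2) = 25)
Function('o')(y) = Mul(Pow(2, Rational(1, 2)), Pow(y, Rational(1, 2))) (Function('o')(y) = Pow(Mul(2, y), Rational(1, 2)) = Mul(Pow(2, Rational(1, 2)), Pow(y, Rational(1, 2))))
Add(Mul(-4, Function('H')(-38)), Function('o')(Function('q')(11))) = Add(Mul(-4, Pow(-38, 2)), Mul(Pow(2, Rational(1, 2)), Pow(25, Rational(1, 2)))) = Add(Mul(-4, 1444), Mul(Pow(2, Rational(1, 2)), 5)) = Add(-5776, Mul(5, Pow(2, Rational(1, 2))))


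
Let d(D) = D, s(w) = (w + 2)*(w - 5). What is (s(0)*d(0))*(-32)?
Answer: 0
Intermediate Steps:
s(w) = (-5 + w)*(2 + w) (s(w) = (2 + w)*(-5 + w) = (-5 + w)*(2 + w))
(s(0)*d(0))*(-32) = ((-10 + 0² - 3*0)*0)*(-32) = ((-10 + 0 + 0)*0)*(-32) = -10*0*(-32) = 0*(-32) = 0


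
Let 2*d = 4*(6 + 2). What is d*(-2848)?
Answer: -45568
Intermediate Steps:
d = 16 (d = (4*(6 + 2))/2 = (4*8)/2 = (1/2)*32 = 16)
d*(-2848) = 16*(-2848) = -45568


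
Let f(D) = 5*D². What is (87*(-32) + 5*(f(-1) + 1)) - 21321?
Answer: -24075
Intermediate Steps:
(87*(-32) + 5*(f(-1) + 1)) - 21321 = (87*(-32) + 5*(5*(-1)² + 1)) - 21321 = (-2784 + 5*(5*1 + 1)) - 21321 = (-2784 + 5*(5 + 1)) - 21321 = (-2784 + 5*6) - 21321 = (-2784 + 30) - 21321 = -2754 - 21321 = -24075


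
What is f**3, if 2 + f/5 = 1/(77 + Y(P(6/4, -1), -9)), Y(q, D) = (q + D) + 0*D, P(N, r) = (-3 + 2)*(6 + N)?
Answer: -1728000000/1771561 ≈ -975.41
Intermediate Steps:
P(N, r) = -6 - N (P(N, r) = -(6 + N) = -6 - N)
Y(q, D) = D + q (Y(q, D) = (D + q) + 0 = D + q)
f = -1200/121 (f = -10 + 5/(77 + (-9 + (-6 - 6/4))) = -10 + 5/(77 + (-9 + (-6 - 1*3/2))) = -10 + 5/(77 + (-9 + (-6 - 3/2))) = -10 + 5/(77 + (-9 - 15/2)) = -10 + 5/(77 - 33/2) = -10 + 5/(121/2) = -10 + 5*(2/121) = -10 + 10/121 = -1200/121 ≈ -9.9174)
f**3 = (-1200/121)**3 = -1728000000/1771561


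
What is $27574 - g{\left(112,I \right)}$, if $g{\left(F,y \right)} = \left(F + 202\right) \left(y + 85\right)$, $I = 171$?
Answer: $-52810$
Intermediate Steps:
$g{\left(F,y \right)} = \left(85 + y\right) \left(202 + F\right)$ ($g{\left(F,y \right)} = \left(202 + F\right) \left(85 + y\right) = \left(85 + y\right) \left(202 + F\right)$)
$27574 - g{\left(112,I \right)} = 27574 - \left(17170 + 85 \cdot 112 + 202 \cdot 171 + 112 \cdot 171\right) = 27574 - \left(17170 + 9520 + 34542 + 19152\right) = 27574 - 80384 = -52810$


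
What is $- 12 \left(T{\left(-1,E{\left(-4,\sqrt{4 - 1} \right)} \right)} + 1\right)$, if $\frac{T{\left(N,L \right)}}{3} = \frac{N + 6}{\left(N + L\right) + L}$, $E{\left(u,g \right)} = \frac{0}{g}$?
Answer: $168$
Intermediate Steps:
$E{\left(u,g \right)} = 0$
$T{\left(N,L \right)} = \frac{3 \left(6 + N\right)}{N + 2 L}$ ($T{\left(N,L \right)} = 3 \frac{N + 6}{\left(N + L\right) + L} = 3 \frac{6 + N}{\left(L + N\right) + L} = 3 \frac{6 + N}{N + 2 L} = \frac{3 \left(6 + N\right)}{N + 2 L}$)
$- 12 \left(T{\left(-1,E{\left(-4,\sqrt{4 - 1} \right)} \right)} + 1\right) = - 12 \left(\frac{3 \left(6 - 1\right)}{-1 + 2 \cdot 0} + 1\right) = - 12 \left(3 \frac{1}{-1 + 0} \cdot 5 + 1\right) = - 12 \left(3 \frac{1}{-1} \cdot 5 + 1\right) = - 12 \left(3 \left(-1\right) 5 + 1\right) = - 12 \left(-15 + 1\right) = \left(-12\right) \left(-14\right) = 168$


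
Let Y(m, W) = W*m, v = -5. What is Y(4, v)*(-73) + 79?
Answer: 1539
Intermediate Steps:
Y(4, v)*(-73) + 79 = -5*4*(-73) + 79 = -20*(-73) + 79 = 1460 + 79 = 1539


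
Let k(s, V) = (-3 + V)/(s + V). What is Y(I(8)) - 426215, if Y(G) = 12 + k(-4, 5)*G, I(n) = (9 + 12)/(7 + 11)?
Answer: -1278602/3 ≈ -4.2620e+5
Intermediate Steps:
k(s, V) = (-3 + V)/(V + s)
I(n) = 7/6 (I(n) = 21/18 = 21*(1/18) = 7/6)
Y(G) = 12 + 2*G (Y(G) = 12 + ((-3 + 5)/(5 - 4))*G = 12 + (2/1)*G = 12 + (1*2)*G = 12 + 2*G)
Y(I(8)) - 426215 = (12 + 2*(7/6)) - 426215 = (12 + 7/3) - 426215 = 43/3 - 426215 = -1278602/3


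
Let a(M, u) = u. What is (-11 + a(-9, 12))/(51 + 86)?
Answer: 1/137 ≈ 0.0072993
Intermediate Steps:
(-11 + a(-9, 12))/(51 + 86) = (-11 + 12)/(51 + 86) = 1/137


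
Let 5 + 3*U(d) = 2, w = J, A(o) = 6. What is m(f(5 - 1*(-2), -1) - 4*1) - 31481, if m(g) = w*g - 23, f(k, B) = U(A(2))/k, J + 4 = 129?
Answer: -224153/7 ≈ -32022.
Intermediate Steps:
J = 125 (J = -4 + 129 = 125)
w = 125
U(d) = -1 (U(d) = -5/3 + (⅓)*2 = -5/3 + ⅔ = -1)
f(k, B) = -1/k
m(g) = -23 + 125*g (m(g) = 125*g - 23 = -23 + 125*g)
m(f(5 - 1*(-2), -1) - 4*1) - 31481 = (-23 + 125*(-1/(5 - 1*(-2)) - 4*1)) - 31481 = (-23 + 125*(-1/(5 + 2) - 4)) - 31481 = (-23 + 125*(-1/7 - 4)) - 31481 = (-23 + 125*(-1*⅐ - 4)) - 31481 = (-23 + 125*(-⅐ - 4)) - 31481 = (-23 + 125*(-29/7)) - 31481 = (-23 - 3625/7) - 31481 = -3786/7 - 31481 = -224153/7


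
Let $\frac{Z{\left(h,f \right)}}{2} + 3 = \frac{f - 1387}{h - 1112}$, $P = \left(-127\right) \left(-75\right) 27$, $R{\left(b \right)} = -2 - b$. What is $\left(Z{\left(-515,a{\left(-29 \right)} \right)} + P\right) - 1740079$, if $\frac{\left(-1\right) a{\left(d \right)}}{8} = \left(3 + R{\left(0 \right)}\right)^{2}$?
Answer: $- \frac{2412691780}{1627} \approx -1.4829 \cdot 10^{6}$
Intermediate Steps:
$P = 257175$ ($P = 9525 \cdot 27 = 257175$)
$a{\left(d \right)} = -8$ ($a{\left(d \right)} = - 8 \left(3 - 2\right)^{2} = - 8 \cdot 1^{2} = \left(-8\right) 1 = -8$)
$Z{\left(h,f \right)} = -6 + \frac{2 \left(-1387 + f\right)}{-1112 + h}$ ($Z{\left(h,f \right)} = -6 + 2 \frac{f - 1387}{h - 1112} = -6 + 2 \frac{-1387 + f}{-1112 + h} = -6 + \frac{2 \left(-1387 + f\right)}{-1112 + h}$)
$\left(Z{\left(-515,a{\left(-29 \right)} \right)} + P\right) - 1740079 = \left(\frac{2 \left(1949 - 8 - -1545\right)}{-1112 - 515} + 257175\right) - 1740079 = \left(\frac{2 \left(1949 - 8 + 1545\right)}{-1627} + 257175\right) - 1740079 = \left(2 \left(- \frac{1}{1627}\right) 3486 + 257175\right) - 1740079 = \left(- \frac{6972}{1627} + 257175\right) - 1740079 = \frac{418416753}{1627} - 1740079 = - \frac{2412691780}{1627}$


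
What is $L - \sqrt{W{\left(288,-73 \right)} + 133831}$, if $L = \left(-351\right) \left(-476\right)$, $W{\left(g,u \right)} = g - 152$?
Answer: $167076 - \sqrt{133967} \approx 1.6671 \cdot 10^{5}$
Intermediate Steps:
$W{\left(g,u \right)} = -152 + g$
$L = 167076$
$L - \sqrt{W{\left(288,-73 \right)} + 133831} = 167076 - \sqrt{\left(-152 + 288\right) + 133831} = 167076 - \sqrt{136 + 133831} = 167076 - \sqrt{133967}$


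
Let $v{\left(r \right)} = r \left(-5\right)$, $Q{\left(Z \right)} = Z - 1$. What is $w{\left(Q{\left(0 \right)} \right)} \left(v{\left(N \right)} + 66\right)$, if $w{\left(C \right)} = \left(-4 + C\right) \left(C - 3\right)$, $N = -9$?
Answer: $2220$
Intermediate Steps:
$Q{\left(Z \right)} = -1 + Z$
$w{\left(C \right)} = \left(-4 + C\right) \left(-3 + C\right)$
$v{\left(r \right)} = - 5 r$
$w{\left(Q{\left(0 \right)} \right)} \left(v{\left(N \right)} + 66\right) = \left(12 + \left(-1 + 0\right)^{2} - 7 \left(-1 + 0\right)\right) \left(\left(-5\right) \left(-9\right) + 66\right) = \left(12 + \left(-1\right)^{2} - -7\right) \left(45 + 66\right) = \left(12 + 1 + 7\right) 111 = 20 \cdot 111 = 2220$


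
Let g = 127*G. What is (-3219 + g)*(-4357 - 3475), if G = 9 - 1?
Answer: 17253896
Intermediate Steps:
G = 8
g = 1016 (g = 127*8 = 1016)
(-3219 + g)*(-4357 - 3475) = (-3219 + 1016)*(-4357 - 3475) = -2203*(-7832) = 17253896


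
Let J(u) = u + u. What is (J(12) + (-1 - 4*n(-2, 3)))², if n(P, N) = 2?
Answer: 225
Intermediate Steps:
J(u) = 2*u
(J(12) + (-1 - 4*n(-2, 3)))² = (2*12 + (-1 - 4*2))² = (24 + (-1 - 8))² = (24 - 9)² = 15² = 225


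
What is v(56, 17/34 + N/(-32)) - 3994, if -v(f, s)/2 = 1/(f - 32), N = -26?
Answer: -47929/12 ≈ -3994.1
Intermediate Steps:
v(f, s) = -2/(-32 + f) (v(f, s) = -2/(f - 32) = -2/(-32 + f))
v(56, 17/34 + N/(-32)) - 3994 = -2/(-32 + 56) - 3994 = -2/24 - 3994 = -2*1/24 - 3994 = -1/12 - 3994 = -47929/12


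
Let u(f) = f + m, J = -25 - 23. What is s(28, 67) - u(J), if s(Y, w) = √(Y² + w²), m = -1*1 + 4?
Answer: 45 + √5273 ≈ 117.62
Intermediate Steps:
m = 3 (m = -1 + 4 = 3)
J = -48
u(f) = 3 + f (u(f) = f + 3 = 3 + f)
s(28, 67) - u(J) = √(28² + 67²) - (3 - 48) = √(784 + 4489) - 1*(-45) = √5273 + 45 = 45 + √5273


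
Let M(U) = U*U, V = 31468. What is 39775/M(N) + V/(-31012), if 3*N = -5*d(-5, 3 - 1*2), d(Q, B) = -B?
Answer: 111007340/7753 ≈ 14318.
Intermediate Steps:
N = 5/3 (N = (-(-5)*(3 - 1*2))/3 = (-(-5)*(3 - 2))/3 = (-(-5))/3 = (-5*(-1))/3 = (⅓)*5 = 5/3 ≈ 1.6667)
M(U) = U²
39775/M(N) + V/(-31012) = 39775/((5/3)²) + 31468/(-31012) = 39775/(25/9) + 31468*(-1/31012) = 39775*(9/25) - 7867/7753 = 14319 - 7867/7753 = 111007340/7753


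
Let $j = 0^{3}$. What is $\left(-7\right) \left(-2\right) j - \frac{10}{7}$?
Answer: $- \frac{10}{7} \approx -1.4286$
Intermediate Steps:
$j = 0$
$\left(-7\right) \left(-2\right) j - \frac{10}{7} = \left(-7\right) \left(-2\right) 0 - \frac{10}{7} = 14 \cdot 0 - \frac{10}{7} = 0 - \frac{10}{7} = - \frac{10}{7}$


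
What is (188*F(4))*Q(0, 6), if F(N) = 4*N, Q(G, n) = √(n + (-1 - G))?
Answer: 3008*√5 ≈ 6726.1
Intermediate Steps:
Q(G, n) = √(-1 + n - G)
(188*F(4))*Q(0, 6) = (188*(4*4))*√(-1 + 6 - 1*0) = (188*16)*√(-1 + 6 + 0) = 3008*√5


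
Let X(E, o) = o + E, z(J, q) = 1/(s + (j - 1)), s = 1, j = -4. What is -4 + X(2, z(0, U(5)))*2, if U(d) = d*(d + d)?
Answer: -½ ≈ -0.50000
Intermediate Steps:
U(d) = 2*d² (U(d) = d*(2*d) = 2*d²)
z(J, q) = -¼ (z(J, q) = 1/(1 + (-4 - 1)) = 1/(1 - 5) = 1/(-4) = -¼)
X(E, o) = E + o
-4 + X(2, z(0, U(5)))*2 = -4 + (2 - ¼)*2 = -4 + (7/4)*2 = -4 + 7/2 = -½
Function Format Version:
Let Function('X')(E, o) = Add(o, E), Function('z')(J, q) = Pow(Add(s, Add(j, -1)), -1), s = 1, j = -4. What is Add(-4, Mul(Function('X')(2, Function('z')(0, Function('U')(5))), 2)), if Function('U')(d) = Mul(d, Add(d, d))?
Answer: Rational(-1, 2) ≈ -0.50000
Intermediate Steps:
Function('U')(d) = Mul(2, Pow(d, 2)) (Function('U')(d) = Mul(d, Mul(2, d)) = Mul(2, Pow(d, 2)))
Function('z')(J, q) = Rational(-1, 4) (Function('z')(J, q) = Pow(Add(1, Add(-4, -1)), -1) = Pow(Add(1, -5), -1) = Pow(-4, -1) = Rational(-1, 4))
Function('X')(E, o) = Add(E, o)
Add(-4, Mul(Function('X')(2, Function('z')(0, Function('U')(5))), 2)) = Add(-4, Mul(Add(2, Rational(-1, 4)), 2)) = Add(-4, Mul(Rational(7, 4), 2)) = Add(-4, Rational(7, 2)) = Rational(-1, 2)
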